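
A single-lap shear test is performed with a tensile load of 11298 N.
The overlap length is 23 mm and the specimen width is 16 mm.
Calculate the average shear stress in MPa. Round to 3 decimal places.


Shear stress = F / (overlap * width)
= 11298 / (23 * 16)
= 11298 / 368
= 30.701 MPa

30.701


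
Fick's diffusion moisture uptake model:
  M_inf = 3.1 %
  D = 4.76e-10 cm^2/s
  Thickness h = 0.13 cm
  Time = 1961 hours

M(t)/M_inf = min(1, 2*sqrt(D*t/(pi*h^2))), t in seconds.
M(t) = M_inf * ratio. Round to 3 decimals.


t_sec = 1961 * 3600 = 7059600
ratio = 2*sqrt(4.76e-10*7059600/(pi*0.13^2))
= min(1, 0.503159)
= 0.503159
M(t) = 3.1 * 0.503159 = 1.560 %

1.560


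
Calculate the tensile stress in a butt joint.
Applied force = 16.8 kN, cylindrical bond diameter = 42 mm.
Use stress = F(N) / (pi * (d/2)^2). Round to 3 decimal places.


A = pi * 21.0^2 = 1385.4424 mm^2
sigma = 16800.0 / 1385.4424 = 12.126 MPa

12.126


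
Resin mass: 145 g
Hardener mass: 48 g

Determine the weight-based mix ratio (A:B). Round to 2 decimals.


Ratio = 145 / 48 = 3.02

3.02


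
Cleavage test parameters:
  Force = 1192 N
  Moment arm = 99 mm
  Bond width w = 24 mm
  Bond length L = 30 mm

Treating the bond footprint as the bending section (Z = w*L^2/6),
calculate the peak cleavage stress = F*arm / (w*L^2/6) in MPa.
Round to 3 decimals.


M = 1192 * 99 = 118008 N*mm
Z = 24 * 30^2 / 6 = 21600 / 6 mm^3
sigma = M / Z = 6 * 118008 / 21600 = 708048 / 21600
= 32.780 MPa

32.780


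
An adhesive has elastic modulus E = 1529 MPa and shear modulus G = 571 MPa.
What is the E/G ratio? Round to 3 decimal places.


E/G = 1529 / 571 = 2.678

2.678


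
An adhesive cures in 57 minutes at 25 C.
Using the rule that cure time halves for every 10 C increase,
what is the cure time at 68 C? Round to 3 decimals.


Factor = 2^((68 - 25) / 10) = 19.6983
Cure time = 57 / 19.6983
= 2.894 minutes

2.894


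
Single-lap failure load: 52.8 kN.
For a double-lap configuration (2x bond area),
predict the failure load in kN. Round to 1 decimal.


Failure load = 52.8 * 2 = 105.6 kN

105.6


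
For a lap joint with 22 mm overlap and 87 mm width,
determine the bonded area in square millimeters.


Area = 22 * 87 = 1914 mm^2

1914


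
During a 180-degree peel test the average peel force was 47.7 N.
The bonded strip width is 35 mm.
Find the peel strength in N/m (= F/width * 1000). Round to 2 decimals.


Peel strength = F/width * 1000
= 47.7 / 35 * 1000
= 1362.86 N/m

1362.86


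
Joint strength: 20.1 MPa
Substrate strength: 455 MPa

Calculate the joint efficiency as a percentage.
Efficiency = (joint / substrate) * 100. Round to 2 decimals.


Efficiency = (20.1 / 455) * 100 = 4.42%

4.42


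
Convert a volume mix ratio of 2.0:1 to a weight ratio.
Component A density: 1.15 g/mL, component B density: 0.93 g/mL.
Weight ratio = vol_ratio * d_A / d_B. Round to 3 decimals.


= 2.0 * 1.15 / 0.93 = 2.473

2.473


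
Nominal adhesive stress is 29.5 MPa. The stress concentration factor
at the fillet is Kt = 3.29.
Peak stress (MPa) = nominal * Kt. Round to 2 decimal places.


Peak = 29.5 * 3.29 = 97.06 MPa

97.06


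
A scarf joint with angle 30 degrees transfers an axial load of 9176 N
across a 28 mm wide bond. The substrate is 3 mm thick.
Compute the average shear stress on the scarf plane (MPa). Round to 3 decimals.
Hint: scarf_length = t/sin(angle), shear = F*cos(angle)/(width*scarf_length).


scarf_length = 3 / sin(30 deg) = 6.0000 mm
cos(30 deg) = 0.866025
shear stress = 9176 * 0.866025 / (28 * 6.0000)
= 47.301 MPa

47.301


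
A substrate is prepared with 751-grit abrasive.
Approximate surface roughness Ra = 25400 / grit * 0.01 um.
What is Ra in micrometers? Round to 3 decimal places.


Ra = 25400 / 751 * 0.01 = 0.338 um

0.338


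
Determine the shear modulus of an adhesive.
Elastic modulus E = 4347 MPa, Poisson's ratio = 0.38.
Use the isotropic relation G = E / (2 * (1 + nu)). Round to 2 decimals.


G = 4347 / (2*(1+0.38)) = 4347 / 2.76
= 1575.00 MPa

1575.00


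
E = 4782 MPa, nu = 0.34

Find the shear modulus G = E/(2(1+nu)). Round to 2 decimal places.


G = 4782 / (2 * 1.34)
= 1784.33 MPa

1784.33


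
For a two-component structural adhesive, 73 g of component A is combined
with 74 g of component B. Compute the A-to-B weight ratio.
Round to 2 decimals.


Weight ratio A:B = 73 / 74
= 0.99

0.99


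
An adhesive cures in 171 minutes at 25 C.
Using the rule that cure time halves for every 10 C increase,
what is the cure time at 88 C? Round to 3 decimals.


Factor = 2^((88 - 25) / 10) = 78.7932
Cure time = 171 / 78.7932
= 2.170 minutes

2.170


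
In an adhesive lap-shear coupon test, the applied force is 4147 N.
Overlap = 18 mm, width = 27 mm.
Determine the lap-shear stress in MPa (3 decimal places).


stress = F / (overlap * width)
= 4147 / (18 * 27)
= 8.533 MPa

8.533


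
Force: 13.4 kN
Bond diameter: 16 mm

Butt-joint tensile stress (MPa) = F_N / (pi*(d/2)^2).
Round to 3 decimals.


F_N = 13.4 * 1000 = 13400.0 N
A = pi*(8.0)^2 = 201.0619 mm^2
stress = 13400.0 / 201.0619 = 66.646 MPa

66.646


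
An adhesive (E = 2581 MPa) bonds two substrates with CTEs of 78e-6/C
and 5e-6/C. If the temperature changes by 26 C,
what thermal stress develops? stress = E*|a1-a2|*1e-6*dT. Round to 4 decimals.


Stress = 2581 * |78 - 5| * 1e-6 * 26
= 4.8987 MPa

4.8987


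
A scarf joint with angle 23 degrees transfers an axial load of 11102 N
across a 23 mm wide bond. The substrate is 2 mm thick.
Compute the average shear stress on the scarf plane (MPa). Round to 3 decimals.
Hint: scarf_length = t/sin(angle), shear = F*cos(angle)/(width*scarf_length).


scarf_length = 2 / sin(23 deg) = 5.1186 mm
cos(23 deg) = 0.920505
shear stress = 11102 * 0.920505 / (23 * 5.1186)
= 86.806 MPa

86.806


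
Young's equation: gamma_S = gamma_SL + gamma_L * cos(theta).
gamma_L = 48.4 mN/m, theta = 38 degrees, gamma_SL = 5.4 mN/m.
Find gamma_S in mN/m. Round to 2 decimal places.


cos(38 deg) = 0.788011
gamma_S = 5.4 + 48.4 * 0.788011
= 43.54 mN/m

43.54


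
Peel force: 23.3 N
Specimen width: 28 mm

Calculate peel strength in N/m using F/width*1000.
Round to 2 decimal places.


Peel strength = 23.3 / 28 * 1000 = 832.14 N/m

832.14


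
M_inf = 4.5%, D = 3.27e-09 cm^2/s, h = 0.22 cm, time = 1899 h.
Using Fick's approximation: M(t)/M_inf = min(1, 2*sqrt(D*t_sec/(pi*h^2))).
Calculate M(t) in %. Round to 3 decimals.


t = 6836400 s
ratio = min(1, 2*sqrt(3.27e-09*6836400/(pi*0.0484)))
= 0.766867
M(t) = 4.5 * 0.766867 = 3.451%

3.451


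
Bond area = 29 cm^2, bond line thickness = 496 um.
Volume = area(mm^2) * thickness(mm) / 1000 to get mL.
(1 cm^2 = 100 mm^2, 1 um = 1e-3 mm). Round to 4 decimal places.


area_mm2 = 29 * 100 = 2900
blt_mm = 496 * 1e-3 = 0.496
vol_mm3 = 2900 * 0.496 = 1438.4
vol_mL = 1438.4 / 1000 = 1.4384 mL

1.4384


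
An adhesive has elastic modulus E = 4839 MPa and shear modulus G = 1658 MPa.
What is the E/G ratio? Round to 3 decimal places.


E/G = 4839 / 1658 = 2.919

2.919


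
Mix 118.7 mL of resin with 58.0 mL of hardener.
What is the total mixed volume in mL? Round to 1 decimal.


Total = 118.7 + 58.0 = 176.7 mL

176.7


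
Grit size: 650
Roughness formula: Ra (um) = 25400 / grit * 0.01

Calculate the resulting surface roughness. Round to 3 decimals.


Ra = 25400 / 650 * 0.01
= 0.391 um

0.391


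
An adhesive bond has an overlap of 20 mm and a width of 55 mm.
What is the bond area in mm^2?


Bond area = overlap * width
= 20 * 55
= 1100 mm^2

1100


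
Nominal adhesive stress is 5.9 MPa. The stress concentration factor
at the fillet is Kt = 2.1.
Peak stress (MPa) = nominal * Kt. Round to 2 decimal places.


Peak = 5.9 * 2.1 = 12.39 MPa

12.39


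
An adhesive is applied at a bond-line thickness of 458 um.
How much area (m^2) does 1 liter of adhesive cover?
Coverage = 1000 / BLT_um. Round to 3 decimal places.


Coverage = 1000 / 458 = 2.183 m^2

2.183


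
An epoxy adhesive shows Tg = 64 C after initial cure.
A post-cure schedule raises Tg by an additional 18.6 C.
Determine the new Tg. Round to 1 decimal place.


New Tg = 64 + 18.6
= 82.6 C

82.6


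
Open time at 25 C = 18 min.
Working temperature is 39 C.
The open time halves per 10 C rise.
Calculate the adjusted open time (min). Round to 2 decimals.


factor = 2^((39 - 25) / 10) = 2.6390
ot = 18 / 2.6390 = 6.82 min

6.82


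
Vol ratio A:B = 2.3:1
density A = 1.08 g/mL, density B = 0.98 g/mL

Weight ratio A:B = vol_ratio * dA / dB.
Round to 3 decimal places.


Weight ratio = 2.3 * 1.08 / 0.98
= 2.535

2.535


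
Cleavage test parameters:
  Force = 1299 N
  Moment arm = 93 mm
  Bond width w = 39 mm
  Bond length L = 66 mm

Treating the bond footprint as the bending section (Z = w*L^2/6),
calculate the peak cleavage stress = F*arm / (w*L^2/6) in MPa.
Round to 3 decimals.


M = 1299 * 93 = 120807 N*mm
Z = 39 * 66^2 / 6 = 169884 / 6 mm^3
sigma = M / Z = 6 * 120807 / 169884 = 724842 / 169884
= 4.267 MPa

4.267


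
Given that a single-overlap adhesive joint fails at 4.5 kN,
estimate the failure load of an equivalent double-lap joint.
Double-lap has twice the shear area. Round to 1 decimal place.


Double-lap factor = 2
Expected load = 4.5 * 2 = 9.0 kN

9.0


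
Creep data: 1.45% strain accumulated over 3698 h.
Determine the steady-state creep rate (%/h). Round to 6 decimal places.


Rate = 1.45 / 3698 = 0.000392 %/h

0.000392


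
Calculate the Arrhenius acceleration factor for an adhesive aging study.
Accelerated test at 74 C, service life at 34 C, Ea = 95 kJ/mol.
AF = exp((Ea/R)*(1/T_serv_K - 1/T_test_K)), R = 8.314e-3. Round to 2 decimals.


T_test = 347.15 K, T_serv = 307.15 K
Ea/R = 95 / 0.008314 = 11426.51
AF = exp(11426.51 * (1/307.15 - 1/347.15))
= 72.71

72.71


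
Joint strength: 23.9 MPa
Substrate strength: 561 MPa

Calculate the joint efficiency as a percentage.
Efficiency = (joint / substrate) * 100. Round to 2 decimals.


Efficiency = (23.9 / 561) * 100 = 4.26%

4.26


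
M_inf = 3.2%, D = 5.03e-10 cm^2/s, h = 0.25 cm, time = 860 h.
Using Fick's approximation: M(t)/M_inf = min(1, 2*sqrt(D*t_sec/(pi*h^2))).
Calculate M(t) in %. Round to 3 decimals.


t = 3096000 s
ratio = min(1, 2*sqrt(5.03e-10*3096000/(pi*0.0625)))
= 0.178115
M(t) = 3.2 * 0.178115 = 0.570%

0.570


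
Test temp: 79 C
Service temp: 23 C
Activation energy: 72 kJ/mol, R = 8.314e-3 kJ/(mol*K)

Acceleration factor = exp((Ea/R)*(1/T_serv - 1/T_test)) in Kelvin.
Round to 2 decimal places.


AF = exp((72/0.008314)*(1/296.15 - 1/352.15))
= 104.61

104.61


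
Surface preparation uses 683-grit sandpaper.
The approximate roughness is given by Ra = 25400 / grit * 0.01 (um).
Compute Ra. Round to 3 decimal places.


Ra = 25400 / 683 * 0.01
= 254 / 683
= 0.372 um

0.372


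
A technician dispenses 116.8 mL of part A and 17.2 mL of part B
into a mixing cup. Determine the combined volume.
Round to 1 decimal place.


Combined volume = 116.8 + 17.2
= 134.0 mL

134.0


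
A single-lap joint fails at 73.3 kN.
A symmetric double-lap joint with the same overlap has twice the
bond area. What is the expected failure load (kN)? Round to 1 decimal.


Double-lap load = 2 * 73.3 = 146.6 kN

146.6


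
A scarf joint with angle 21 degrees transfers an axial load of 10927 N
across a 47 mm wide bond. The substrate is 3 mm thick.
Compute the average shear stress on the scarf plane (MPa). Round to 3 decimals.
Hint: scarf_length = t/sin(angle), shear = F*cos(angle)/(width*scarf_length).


scarf_length = 3 / sin(21 deg) = 8.3713 mm
cos(21 deg) = 0.933580
shear stress = 10927 * 0.933580 / (47 * 8.3713)
= 25.928 MPa

25.928


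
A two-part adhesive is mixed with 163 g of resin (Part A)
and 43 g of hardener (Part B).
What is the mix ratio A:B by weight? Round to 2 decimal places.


Mix ratio = mass_A / mass_B
= 163 / 43
= 3.79

3.79


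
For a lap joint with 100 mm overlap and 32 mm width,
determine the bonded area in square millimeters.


Area = 100 * 32 = 3200 mm^2

3200


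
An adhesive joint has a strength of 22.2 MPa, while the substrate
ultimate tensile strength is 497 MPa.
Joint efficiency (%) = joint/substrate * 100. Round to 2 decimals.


Efficiency = 22.2 / 497 * 100
= 4.47%

4.47


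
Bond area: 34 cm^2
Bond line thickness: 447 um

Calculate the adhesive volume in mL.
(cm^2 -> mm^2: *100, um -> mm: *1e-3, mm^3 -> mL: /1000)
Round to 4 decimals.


V = 34*100 * 447*1e-3 / 1000
= 1.5198 mL

1.5198


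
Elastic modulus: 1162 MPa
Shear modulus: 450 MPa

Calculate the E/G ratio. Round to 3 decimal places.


E / G = 1162 / 450 = 2.582

2.582


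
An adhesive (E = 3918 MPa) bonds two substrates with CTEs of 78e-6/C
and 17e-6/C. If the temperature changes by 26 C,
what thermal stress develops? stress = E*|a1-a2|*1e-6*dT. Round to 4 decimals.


Stress = 3918 * |78 - 17| * 1e-6 * 26
= 6.2139 MPa

6.2139


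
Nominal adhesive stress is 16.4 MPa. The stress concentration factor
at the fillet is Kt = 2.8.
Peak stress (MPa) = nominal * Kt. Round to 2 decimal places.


Peak = 16.4 * 2.8 = 45.92 MPa

45.92


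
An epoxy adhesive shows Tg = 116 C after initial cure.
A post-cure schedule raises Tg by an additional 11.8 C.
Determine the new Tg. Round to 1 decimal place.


New Tg = 116 + 11.8
= 127.8 C

127.8


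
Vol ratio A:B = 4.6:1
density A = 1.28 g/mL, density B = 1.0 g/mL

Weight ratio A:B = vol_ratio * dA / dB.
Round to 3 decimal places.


Weight ratio = 4.6 * 1.28 / 1.0
= 5.888

5.888


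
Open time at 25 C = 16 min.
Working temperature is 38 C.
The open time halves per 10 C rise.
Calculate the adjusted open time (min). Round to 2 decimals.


factor = 2^((38 - 25) / 10) = 2.4623
ot = 16 / 2.4623 = 6.50 min

6.50


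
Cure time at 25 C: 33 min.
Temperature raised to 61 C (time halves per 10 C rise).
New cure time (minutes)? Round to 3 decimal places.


Acceleration factor = 2^(36/10) = 12.1257
New time = 33 / 12.1257 = 2.721 min

2.721


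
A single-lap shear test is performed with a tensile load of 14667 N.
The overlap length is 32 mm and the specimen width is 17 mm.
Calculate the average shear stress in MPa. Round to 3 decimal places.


Shear stress = F / (overlap * width)
= 14667 / (32 * 17)
= 14667 / 544
= 26.961 MPa

26.961


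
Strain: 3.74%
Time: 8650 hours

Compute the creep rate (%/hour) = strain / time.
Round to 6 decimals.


Creep rate = 3.74 / 8650
= 0.000432 %/h

0.000432


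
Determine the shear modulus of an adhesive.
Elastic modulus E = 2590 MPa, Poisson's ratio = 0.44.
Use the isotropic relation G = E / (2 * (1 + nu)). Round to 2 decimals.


G = 2590 / (2*(1+0.44)) = 2590 / 2.88
= 899.31 MPa

899.31


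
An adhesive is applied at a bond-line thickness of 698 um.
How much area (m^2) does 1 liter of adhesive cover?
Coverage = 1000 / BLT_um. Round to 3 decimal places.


Coverage = 1000 / 698 = 1.433 m^2

1.433


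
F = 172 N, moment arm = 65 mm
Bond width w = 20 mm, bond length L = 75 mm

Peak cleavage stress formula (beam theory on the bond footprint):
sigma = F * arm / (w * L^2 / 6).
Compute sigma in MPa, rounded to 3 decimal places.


sigma = (172 * 65) / (20 * 5625 / 6)
= 11180 * 6 / 112500
= 67080 / 112500
= 0.596 MPa

0.596


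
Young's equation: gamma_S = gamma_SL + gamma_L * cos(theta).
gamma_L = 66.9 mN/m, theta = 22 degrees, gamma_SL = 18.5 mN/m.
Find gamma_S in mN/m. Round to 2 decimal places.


cos(22 deg) = 0.927184
gamma_S = 18.5 + 66.9 * 0.927184
= 80.53 mN/m

80.53


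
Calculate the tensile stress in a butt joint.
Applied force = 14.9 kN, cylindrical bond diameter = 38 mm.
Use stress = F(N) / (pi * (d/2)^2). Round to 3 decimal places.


A = pi * 19.0^2 = 1134.1149 mm^2
sigma = 14900.0 / 1134.1149 = 13.138 MPa

13.138


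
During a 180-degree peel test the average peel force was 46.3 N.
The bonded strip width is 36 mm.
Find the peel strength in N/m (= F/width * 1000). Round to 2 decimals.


Peel strength = F/width * 1000
= 46.3 / 36 * 1000
= 1286.11 N/m

1286.11


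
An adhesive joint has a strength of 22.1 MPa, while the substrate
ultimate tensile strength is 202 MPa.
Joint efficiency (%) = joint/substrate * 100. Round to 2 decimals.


Efficiency = 22.1 / 202 * 100
= 10.94%

10.94


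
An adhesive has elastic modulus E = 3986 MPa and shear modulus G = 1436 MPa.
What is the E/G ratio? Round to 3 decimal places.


E/G = 3986 / 1436 = 2.776

2.776


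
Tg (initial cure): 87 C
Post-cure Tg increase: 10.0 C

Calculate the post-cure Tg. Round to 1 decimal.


Post-cure Tg = 87 + 10.0 = 97.0 C

97.0


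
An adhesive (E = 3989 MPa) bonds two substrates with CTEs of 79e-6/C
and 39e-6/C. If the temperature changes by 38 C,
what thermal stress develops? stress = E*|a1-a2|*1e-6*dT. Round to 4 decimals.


Stress = 3989 * |79 - 39| * 1e-6 * 38
= 6.0633 MPa

6.0633


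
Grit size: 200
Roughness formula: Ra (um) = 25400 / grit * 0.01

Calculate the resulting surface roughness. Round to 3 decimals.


Ra = 25400 / 200 * 0.01
= 1.270 um

1.270


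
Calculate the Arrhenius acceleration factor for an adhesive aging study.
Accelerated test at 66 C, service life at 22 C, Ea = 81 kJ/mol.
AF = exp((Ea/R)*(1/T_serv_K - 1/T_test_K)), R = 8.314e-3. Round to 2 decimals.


T_test = 339.15 K, T_serv = 295.15 K
Ea/R = 81 / 0.008314 = 9742.60
AF = exp(9742.60 * (1/295.15 - 1/339.15))
= 72.42

72.42


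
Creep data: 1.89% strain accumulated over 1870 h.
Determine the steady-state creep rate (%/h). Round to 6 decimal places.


Rate = 1.89 / 1870 = 0.001011 %/h

0.001011


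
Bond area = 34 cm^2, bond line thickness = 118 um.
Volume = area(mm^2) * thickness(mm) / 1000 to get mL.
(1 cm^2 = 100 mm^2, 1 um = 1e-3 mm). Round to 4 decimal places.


area_mm2 = 34 * 100 = 3400
blt_mm = 118 * 1e-3 = 0.118
vol_mm3 = 3400 * 0.118 = 401.2
vol_mL = 401.2 / 1000 = 0.4012 mL

0.4012


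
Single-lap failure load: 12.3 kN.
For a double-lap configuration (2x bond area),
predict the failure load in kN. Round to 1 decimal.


Failure load = 12.3 * 2 = 24.6 kN

24.6


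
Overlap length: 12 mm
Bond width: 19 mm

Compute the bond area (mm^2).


Bond area = 12 * 19 = 228 mm^2

228


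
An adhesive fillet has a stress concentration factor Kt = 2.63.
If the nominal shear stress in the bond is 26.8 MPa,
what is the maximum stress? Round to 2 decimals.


Max stress = 26.8 * 2.63 = 70.48 MPa

70.48


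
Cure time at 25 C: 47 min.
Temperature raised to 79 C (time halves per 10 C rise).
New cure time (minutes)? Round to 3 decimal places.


Acceleration factor = 2^(54/10) = 42.2243
New time = 47 / 42.2243 = 1.113 min

1.113


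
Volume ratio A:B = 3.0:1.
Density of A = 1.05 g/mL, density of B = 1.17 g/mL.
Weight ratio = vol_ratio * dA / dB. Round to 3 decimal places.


Wt ratio = 3.0 * 1.05 / 1.17
= 2.692

2.692


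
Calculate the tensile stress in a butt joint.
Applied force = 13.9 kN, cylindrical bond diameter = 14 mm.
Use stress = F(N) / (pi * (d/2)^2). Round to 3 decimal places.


A = pi * 7.0^2 = 153.9380 mm^2
sigma = 13900.0 / 153.9380 = 90.296 MPa

90.296


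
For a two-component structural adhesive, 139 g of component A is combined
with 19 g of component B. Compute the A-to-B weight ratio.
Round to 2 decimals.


Weight ratio A:B = 139 / 19
= 7.32

7.32


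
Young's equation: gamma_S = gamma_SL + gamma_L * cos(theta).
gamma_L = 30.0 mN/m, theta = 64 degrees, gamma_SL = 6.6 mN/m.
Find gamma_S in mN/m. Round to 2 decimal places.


cos(64 deg) = 0.438371
gamma_S = 6.6 + 30.0 * 0.438371
= 19.75 mN/m

19.75


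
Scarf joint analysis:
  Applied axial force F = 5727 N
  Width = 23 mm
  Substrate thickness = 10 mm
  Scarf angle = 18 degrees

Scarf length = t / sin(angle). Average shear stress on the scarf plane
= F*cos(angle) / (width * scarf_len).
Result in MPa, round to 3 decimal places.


Scarf length = 10 / sin(18 deg) = 32.3607 mm
cos(18 deg) = 0.951057
Shear = 5727 * 0.951057 / (23 * 32.3607)
= 7.318 MPa

7.318


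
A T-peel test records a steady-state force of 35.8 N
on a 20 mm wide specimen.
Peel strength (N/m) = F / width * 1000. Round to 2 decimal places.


Peel strength = 35.8 / 20 * 1000
= 1790.00 N/m

1790.00


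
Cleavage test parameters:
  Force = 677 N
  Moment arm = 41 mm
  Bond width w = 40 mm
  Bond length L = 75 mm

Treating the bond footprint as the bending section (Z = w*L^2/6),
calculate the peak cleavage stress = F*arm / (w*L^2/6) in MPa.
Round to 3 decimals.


M = 677 * 41 = 27757 N*mm
Z = 40 * 75^2 / 6 = 225000 / 6 mm^3
sigma = M / Z = 6 * 27757 / 225000 = 166542 / 225000
= 0.740 MPa

0.740


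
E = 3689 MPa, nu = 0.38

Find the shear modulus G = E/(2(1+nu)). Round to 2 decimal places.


G = 3689 / (2 * 1.38)
= 1336.59 MPa

1336.59


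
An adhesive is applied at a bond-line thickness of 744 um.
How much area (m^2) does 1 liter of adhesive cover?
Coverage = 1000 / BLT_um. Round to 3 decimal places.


Coverage = 1000 / 744 = 1.344 m^2

1.344


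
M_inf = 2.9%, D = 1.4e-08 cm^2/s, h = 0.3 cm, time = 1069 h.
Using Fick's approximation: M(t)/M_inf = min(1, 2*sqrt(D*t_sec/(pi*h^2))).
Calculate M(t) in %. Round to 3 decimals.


t = 3848400 s
ratio = min(1, 2*sqrt(1.4e-08*3848400/(pi*0.0900)))
= 0.873048
M(t) = 2.9 * 0.873048 = 2.532%

2.532


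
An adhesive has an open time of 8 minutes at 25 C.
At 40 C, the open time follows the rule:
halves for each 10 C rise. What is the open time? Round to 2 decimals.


Factor = 2^((40-25)/10) = 2.8284
Open time = 8 / 2.8284 = 2.83 min

2.83


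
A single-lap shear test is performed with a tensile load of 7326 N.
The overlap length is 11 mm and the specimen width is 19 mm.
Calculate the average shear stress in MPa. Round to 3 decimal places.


Shear stress = F / (overlap * width)
= 7326 / (11 * 19)
= 7326 / 209
= 35.053 MPa

35.053


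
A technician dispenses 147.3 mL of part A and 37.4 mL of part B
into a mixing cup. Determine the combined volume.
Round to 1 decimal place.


Combined volume = 147.3 + 37.4
= 184.7 mL

184.7


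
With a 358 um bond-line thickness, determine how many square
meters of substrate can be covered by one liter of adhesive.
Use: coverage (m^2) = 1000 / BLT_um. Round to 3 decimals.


Coverage = 1000 / 358 = 2.793 m^2

2.793


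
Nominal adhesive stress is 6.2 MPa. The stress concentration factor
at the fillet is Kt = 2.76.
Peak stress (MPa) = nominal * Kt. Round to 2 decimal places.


Peak = 6.2 * 2.76 = 17.11 MPa

17.11


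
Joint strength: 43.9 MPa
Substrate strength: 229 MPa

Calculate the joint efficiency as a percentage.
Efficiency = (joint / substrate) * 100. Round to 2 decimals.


Efficiency = (43.9 / 229) * 100 = 19.17%

19.17


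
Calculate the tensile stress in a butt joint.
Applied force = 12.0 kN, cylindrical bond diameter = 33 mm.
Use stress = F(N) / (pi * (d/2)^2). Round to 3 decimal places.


A = pi * 16.5^2 = 855.2986 mm^2
sigma = 12000.0 / 855.2986 = 14.030 MPa

14.030


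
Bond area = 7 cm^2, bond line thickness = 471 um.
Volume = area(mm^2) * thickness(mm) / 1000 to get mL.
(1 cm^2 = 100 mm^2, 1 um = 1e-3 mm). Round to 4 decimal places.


area_mm2 = 7 * 100 = 700
blt_mm = 471 * 1e-3 = 0.471
vol_mm3 = 700 * 0.471 = 329.7
vol_mL = 329.7 / 1000 = 0.3297 mL

0.3297


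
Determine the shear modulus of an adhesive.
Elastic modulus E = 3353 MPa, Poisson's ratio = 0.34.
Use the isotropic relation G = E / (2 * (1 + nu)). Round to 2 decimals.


G = 3353 / (2*(1+0.34)) = 3353 / 2.68
= 1251.12 MPa

1251.12


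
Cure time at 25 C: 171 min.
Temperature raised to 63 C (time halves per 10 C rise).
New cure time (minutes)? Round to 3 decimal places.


Acceleration factor = 2^(38/10) = 13.9288
New time = 171 / 13.9288 = 12.277 min

12.277


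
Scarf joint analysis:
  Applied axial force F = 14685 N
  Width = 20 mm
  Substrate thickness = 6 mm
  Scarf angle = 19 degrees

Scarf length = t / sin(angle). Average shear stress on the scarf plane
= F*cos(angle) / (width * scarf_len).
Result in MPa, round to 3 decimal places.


Scarf length = 6 / sin(19 deg) = 18.4293 mm
cos(19 deg) = 0.945519
Shear = 14685 * 0.945519 / (20 * 18.4293)
= 37.671 MPa

37.671


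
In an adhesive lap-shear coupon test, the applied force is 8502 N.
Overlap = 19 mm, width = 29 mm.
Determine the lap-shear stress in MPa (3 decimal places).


stress = F / (overlap * width)
= 8502 / (19 * 29)
= 15.430 MPa

15.430


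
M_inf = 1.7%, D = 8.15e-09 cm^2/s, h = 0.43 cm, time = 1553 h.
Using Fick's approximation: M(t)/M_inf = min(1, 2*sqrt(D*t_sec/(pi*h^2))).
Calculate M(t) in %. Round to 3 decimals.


t = 5590800 s
ratio = min(1, 2*sqrt(8.15e-09*5590800/(pi*0.1849)))
= 0.560147
M(t) = 1.7 * 0.560147 = 0.952%

0.952


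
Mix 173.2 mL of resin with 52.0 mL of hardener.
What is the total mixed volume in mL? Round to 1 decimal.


Total = 173.2 + 52.0 = 225.2 mL

225.2


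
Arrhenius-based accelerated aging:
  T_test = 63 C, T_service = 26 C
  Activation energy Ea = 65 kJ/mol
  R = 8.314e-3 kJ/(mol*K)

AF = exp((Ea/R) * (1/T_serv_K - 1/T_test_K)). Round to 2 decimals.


T_test_K = 336.15, T_serv_K = 299.15
AF = exp((65/8.314e-3) * (1/299.15 - 1/336.15))
= 17.75

17.75


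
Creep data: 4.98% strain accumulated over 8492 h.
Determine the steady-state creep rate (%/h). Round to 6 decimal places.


Rate = 4.98 / 8492 = 0.000586 %/h

0.000586


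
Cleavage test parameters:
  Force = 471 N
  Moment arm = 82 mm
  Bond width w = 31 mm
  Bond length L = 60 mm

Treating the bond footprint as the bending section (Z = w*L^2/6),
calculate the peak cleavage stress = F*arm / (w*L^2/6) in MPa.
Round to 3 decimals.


M = 471 * 82 = 38622 N*mm
Z = 31 * 60^2 / 6 = 111600 / 6 mm^3
sigma = M / Z = 6 * 38622 / 111600 = 231732 / 111600
= 2.076 MPa

2.076


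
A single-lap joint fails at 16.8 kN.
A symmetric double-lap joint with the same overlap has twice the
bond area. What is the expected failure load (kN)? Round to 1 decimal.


Double-lap load = 2 * 16.8 = 33.6 kN

33.6


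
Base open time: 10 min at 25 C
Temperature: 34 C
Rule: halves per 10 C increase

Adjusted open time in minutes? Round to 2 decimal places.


Acceleration = 2^((34-25)/10) = 1.8661
Open time = 10 / 1.8661 = 5.36 min

5.36


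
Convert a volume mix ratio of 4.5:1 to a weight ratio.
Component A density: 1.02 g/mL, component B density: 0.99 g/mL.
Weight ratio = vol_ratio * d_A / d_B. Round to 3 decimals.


= 4.5 * 1.02 / 0.99 = 4.636

4.636


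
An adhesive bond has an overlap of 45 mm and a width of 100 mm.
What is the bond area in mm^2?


Bond area = overlap * width
= 45 * 100
= 4500 mm^2

4500


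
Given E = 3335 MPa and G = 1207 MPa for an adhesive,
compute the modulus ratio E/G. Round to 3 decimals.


E/G ratio = 3335 / 1207 = 2.763

2.763


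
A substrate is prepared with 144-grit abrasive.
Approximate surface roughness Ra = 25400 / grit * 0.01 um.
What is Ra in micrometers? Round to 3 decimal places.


Ra = 25400 / 144 * 0.01 = 1.764 um

1.764


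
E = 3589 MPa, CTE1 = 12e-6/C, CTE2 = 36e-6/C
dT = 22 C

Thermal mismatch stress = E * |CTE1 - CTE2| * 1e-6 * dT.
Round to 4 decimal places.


= 3589 * 24e-6 * 22
= 1.8950 MPa

1.8950


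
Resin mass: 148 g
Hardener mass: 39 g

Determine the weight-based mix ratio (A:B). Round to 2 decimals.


Ratio = 148 / 39 = 3.79

3.79


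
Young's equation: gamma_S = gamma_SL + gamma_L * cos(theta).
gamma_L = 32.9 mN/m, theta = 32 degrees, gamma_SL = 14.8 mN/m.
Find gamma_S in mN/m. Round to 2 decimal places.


cos(32 deg) = 0.848048
gamma_S = 14.8 + 32.9 * 0.848048
= 42.70 mN/m

42.70


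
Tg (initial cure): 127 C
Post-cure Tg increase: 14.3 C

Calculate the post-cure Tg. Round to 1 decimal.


Post-cure Tg = 127 + 14.3 = 141.3 C

141.3


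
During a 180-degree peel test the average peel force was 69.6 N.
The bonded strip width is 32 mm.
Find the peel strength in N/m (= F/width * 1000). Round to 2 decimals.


Peel strength = F/width * 1000
= 69.6 / 32 * 1000
= 2175.00 N/m

2175.00


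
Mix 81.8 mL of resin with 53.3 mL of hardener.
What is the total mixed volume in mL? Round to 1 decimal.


Total = 81.8 + 53.3 = 135.1 mL

135.1


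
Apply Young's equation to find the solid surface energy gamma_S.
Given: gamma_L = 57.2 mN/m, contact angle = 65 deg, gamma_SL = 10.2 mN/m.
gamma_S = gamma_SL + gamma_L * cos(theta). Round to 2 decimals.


theta_rad = 65 * pi/180 = 1.134464
gamma_S = 10.2 + 57.2 * cos(1.134464)
= 34.37 mN/m

34.37


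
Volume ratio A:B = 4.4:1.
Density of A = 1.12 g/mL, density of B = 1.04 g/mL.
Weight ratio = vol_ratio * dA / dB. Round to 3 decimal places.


Wt ratio = 4.4 * 1.12 / 1.04
= 4.738

4.738


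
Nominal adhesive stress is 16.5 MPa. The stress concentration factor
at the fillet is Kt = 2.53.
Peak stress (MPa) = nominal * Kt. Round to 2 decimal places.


Peak = 16.5 * 2.53 = 41.75 MPa

41.75


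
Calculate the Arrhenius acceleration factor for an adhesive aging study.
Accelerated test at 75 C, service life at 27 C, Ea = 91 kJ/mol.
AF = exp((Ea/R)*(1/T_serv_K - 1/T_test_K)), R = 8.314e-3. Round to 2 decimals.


T_test = 348.15 K, T_serv = 300.15 K
Ea/R = 91 / 0.008314 = 10945.39
AF = exp(10945.39 * (1/300.15 - 1/348.15))
= 152.58

152.58


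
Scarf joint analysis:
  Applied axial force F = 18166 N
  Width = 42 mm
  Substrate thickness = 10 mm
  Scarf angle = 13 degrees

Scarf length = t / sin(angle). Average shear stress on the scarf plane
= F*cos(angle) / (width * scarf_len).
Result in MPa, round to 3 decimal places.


Scarf length = 10 / sin(13 deg) = 44.4541 mm
cos(13 deg) = 0.974370
Shear = 18166 * 0.974370 / (42 * 44.4541)
= 9.480 MPa

9.480


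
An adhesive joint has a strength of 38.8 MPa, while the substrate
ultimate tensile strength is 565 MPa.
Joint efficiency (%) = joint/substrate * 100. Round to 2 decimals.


Efficiency = 38.8 / 565 * 100
= 6.87%

6.87


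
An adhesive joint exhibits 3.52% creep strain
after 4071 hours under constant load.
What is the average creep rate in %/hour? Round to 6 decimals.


Creep rate = strain / time
= 3.52 / 4071
= 0.000865 %/h

0.000865


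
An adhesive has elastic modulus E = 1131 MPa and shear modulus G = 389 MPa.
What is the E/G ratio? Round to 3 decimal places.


E/G = 1131 / 389 = 2.907

2.907


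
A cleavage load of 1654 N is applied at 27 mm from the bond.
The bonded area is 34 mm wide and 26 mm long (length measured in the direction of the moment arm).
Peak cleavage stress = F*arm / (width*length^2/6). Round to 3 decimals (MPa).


Moment = 1654 * 27 = 44658 N*mm
Section modulus = 34 * 676 / 6 = 22984 / 6 mm^3
Stress = 44658 / (22984 / 6) = 267948 / 22984
= 11.658 MPa

11.658


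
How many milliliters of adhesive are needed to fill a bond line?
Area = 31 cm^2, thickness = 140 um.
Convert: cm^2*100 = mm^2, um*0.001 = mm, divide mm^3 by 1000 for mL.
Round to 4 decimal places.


= (31 * 100) * (140 * 0.001) / 1000
= 0.4340 mL

0.4340


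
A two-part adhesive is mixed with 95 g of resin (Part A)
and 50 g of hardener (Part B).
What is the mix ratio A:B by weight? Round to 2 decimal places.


Mix ratio = mass_A / mass_B
= 95 / 50
= 1.90

1.90


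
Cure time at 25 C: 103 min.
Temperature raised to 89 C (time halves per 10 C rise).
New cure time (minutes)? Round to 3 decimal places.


Acceleration factor = 2^(64/10) = 84.4485
New time = 103 / 84.4485 = 1.220 min

1.220


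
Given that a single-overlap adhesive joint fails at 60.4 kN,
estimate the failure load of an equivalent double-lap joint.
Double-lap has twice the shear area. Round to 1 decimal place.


Double-lap factor = 2
Expected load = 60.4 * 2 = 120.8 kN

120.8


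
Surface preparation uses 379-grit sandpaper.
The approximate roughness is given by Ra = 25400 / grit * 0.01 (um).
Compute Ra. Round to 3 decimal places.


Ra = 25400 / 379 * 0.01
= 254 / 379
= 0.670 um

0.670


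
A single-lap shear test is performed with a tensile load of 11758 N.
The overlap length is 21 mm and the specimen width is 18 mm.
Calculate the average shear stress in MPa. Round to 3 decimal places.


Shear stress = F / (overlap * width)
= 11758 / (21 * 18)
= 11758 / 378
= 31.106 MPa

31.106


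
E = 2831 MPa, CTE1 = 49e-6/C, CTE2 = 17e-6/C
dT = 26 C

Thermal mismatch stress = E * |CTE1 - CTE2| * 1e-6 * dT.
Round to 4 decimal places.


= 2831 * 32e-6 * 26
= 2.3554 MPa

2.3554


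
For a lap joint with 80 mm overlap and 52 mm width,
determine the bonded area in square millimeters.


Area = 80 * 52 = 4160 mm^2

4160


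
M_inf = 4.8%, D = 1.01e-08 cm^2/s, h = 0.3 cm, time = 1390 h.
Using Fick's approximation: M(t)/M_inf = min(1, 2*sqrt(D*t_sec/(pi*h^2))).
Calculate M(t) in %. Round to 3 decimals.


t = 5004000 s
ratio = min(1, 2*sqrt(1.01e-08*5004000/(pi*0.0900)))
= 0.845577
M(t) = 4.8 * 0.845577 = 4.059%

4.059


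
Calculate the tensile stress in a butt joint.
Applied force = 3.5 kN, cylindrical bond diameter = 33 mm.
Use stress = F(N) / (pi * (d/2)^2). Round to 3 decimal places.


A = pi * 16.5^2 = 855.2986 mm^2
sigma = 3500.0 / 855.2986 = 4.092 MPa

4.092


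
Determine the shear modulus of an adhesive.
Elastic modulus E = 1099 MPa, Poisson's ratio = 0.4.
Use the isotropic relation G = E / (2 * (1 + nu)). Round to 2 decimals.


G = 1099 / (2*(1+0.4)) = 1099 / 2.80
= 392.50 MPa

392.50


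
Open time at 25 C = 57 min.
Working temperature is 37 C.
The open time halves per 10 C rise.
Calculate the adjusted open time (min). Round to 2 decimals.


factor = 2^((37 - 25) / 10) = 2.2974
ot = 57 / 2.2974 = 24.81 min

24.81


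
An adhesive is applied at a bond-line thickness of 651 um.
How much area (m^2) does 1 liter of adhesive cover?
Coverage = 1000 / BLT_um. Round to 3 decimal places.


Coverage = 1000 / 651 = 1.536 m^2

1.536


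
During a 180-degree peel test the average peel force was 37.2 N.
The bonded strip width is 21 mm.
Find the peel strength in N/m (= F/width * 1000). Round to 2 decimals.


Peel strength = F/width * 1000
= 37.2 / 21 * 1000
= 1771.43 N/m

1771.43


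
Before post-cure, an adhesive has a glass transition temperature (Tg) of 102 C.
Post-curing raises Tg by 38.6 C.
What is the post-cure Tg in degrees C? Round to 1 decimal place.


Tg_post = Tg_base + delta_Tg
= 102 + 38.6
= 140.6 C

140.6


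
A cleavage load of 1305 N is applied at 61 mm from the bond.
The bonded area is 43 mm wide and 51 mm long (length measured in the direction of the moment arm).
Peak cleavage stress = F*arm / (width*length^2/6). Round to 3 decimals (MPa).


Moment = 1305 * 61 = 79605 N*mm
Section modulus = 43 * 2601 / 6 = 111843 / 6 mm^3
Stress = 79605 / (111843 / 6) = 477630 / 111843
= 4.271 MPa

4.271


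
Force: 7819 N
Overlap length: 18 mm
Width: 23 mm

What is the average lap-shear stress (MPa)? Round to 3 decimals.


Average shear stress = F / (overlap * width)
= 7819 / (18 * 23)
= 18.886 MPa

18.886


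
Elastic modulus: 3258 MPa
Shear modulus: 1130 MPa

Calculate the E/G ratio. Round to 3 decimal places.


E / G = 3258 / 1130 = 2.883

2.883


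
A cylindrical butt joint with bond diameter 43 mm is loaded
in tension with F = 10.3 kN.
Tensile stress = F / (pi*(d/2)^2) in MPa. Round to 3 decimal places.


Area = pi * (43/2)^2 = 1452.2012 mm^2
Stress = 10.3*1000 / 1452.2012
= 7.093 MPa

7.093


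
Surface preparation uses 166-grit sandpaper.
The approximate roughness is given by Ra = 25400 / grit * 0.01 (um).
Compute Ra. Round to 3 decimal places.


Ra = 25400 / 166 * 0.01
= 254 / 166
= 1.530 um

1.530


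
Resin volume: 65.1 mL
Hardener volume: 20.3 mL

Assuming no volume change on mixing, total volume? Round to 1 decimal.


V_total = 65.1 + 20.3 = 85.4 mL

85.4


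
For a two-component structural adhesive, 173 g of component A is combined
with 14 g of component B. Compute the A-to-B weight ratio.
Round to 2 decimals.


Weight ratio A:B = 173 / 14
= 12.36

12.36


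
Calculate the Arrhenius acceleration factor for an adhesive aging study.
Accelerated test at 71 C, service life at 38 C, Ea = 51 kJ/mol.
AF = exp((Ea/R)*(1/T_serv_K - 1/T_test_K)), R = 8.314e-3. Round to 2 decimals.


T_test = 344.15 K, T_serv = 311.15 K
Ea/R = 51 / 0.008314 = 6134.23
AF = exp(6134.23 * (1/311.15 - 1/344.15))
= 6.62

6.62


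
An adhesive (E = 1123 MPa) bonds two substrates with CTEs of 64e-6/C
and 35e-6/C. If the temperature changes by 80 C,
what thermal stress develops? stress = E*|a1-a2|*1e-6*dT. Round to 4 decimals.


Stress = 1123 * |64 - 35| * 1e-6 * 80
= 2.6054 MPa

2.6054


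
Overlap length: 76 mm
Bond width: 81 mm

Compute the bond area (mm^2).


Bond area = 76 * 81 = 6156 mm^2

6156


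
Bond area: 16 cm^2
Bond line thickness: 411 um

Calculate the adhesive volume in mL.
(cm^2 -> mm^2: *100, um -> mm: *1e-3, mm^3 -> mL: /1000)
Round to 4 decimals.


V = 16*100 * 411*1e-3 / 1000
= 0.6576 mL

0.6576


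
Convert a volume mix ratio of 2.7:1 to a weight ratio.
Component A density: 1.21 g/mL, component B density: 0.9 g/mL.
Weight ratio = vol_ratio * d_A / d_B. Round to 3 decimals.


= 2.7 * 1.21 / 0.9 = 3.630

3.630


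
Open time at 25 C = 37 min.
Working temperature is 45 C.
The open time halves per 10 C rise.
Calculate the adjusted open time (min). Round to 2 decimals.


factor = 2^((45 - 25) / 10) = 4.0000
ot = 37 / 4.0000 = 9.25 min

9.25


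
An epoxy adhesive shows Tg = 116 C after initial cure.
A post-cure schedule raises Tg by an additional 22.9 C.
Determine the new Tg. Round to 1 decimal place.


New Tg = 116 + 22.9
= 138.9 C

138.9


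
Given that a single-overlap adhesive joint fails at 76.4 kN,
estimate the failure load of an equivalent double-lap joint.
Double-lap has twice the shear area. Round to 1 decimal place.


Double-lap factor = 2
Expected load = 76.4 * 2 = 152.8 kN

152.8


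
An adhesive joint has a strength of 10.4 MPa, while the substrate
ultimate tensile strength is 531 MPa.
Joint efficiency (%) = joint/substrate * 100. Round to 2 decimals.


Efficiency = 10.4 / 531 * 100
= 1.96%

1.96


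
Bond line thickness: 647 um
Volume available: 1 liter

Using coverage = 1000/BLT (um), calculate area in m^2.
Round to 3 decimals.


1 L = 1e6 mm^3, thickness = 647 um = 0.647 mm
Area = 1e6 / 0.647 mm^2 = (1e6 / 0.647) / 1e6 m^2 = 1000 / 647 m^2
= 1.546 m^2

1.546


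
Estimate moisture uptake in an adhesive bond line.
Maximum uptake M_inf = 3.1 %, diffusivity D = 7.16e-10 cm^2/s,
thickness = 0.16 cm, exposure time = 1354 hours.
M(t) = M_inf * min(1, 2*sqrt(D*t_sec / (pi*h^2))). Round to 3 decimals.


Convert time: 1354 h = 4874400 s
ratio = min(1, 2*sqrt(7.16e-10*4874400/(pi*0.16^2)))
= 0.416632
M(t) = 3.1 * 0.416632 = 1.292%

1.292


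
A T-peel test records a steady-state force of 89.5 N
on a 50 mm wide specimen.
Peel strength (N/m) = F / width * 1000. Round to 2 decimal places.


Peel strength = 89.5 / 50 * 1000
= 1790.00 N/m

1790.00


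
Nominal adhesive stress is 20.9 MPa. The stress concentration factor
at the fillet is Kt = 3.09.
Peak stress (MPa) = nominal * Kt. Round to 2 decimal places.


Peak = 20.9 * 3.09 = 64.58 MPa

64.58


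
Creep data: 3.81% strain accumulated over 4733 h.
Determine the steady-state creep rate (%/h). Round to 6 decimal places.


Rate = 3.81 / 4733 = 0.000805 %/h

0.000805


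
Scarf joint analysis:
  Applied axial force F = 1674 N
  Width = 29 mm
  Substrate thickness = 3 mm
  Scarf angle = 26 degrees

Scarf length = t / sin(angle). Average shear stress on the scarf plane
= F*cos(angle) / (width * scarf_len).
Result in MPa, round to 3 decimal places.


Scarf length = 3 / sin(26 deg) = 6.8435 mm
cos(26 deg) = 0.898794
Shear = 1674 * 0.898794 / (29 * 6.8435)
= 7.581 MPa

7.581
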